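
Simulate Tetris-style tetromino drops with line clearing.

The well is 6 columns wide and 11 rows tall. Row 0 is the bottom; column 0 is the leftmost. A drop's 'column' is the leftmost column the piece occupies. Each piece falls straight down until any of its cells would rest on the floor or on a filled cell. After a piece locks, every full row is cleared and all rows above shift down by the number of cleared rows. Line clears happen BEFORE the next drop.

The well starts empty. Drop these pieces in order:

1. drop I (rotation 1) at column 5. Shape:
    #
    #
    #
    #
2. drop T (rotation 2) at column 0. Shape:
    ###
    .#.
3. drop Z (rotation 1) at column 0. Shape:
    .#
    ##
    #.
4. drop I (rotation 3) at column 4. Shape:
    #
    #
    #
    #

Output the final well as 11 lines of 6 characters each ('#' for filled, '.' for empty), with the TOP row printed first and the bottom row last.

Drop 1: I rot1 at col 5 lands with bottom-row=0; cleared 0 line(s) (total 0); column heights now [0 0 0 0 0 4], max=4
Drop 2: T rot2 at col 0 lands with bottom-row=0; cleared 0 line(s) (total 0); column heights now [2 2 2 0 0 4], max=4
Drop 3: Z rot1 at col 0 lands with bottom-row=2; cleared 0 line(s) (total 0); column heights now [4 5 2 0 0 4], max=5
Drop 4: I rot3 at col 4 lands with bottom-row=0; cleared 0 line(s) (total 0); column heights now [4 5 2 0 4 4], max=5

Answer: ......
......
......
......
......
......
.#....
##..##
#...##
###.##
.#..##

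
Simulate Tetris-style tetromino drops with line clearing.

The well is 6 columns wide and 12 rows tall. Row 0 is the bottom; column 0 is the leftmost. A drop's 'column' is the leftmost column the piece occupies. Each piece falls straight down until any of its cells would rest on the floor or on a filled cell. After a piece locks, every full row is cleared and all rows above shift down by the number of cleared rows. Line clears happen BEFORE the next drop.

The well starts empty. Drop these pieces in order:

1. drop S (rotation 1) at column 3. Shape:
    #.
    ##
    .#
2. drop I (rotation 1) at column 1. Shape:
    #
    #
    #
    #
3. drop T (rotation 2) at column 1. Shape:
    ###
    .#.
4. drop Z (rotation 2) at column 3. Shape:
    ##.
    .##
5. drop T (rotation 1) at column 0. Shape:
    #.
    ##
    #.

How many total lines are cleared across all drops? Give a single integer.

Answer: 1

Derivation:
Drop 1: S rot1 at col 3 lands with bottom-row=0; cleared 0 line(s) (total 0); column heights now [0 0 0 3 2 0], max=3
Drop 2: I rot1 at col 1 lands with bottom-row=0; cleared 0 line(s) (total 0); column heights now [0 4 0 3 2 0], max=4
Drop 3: T rot2 at col 1 lands with bottom-row=3; cleared 0 line(s) (total 0); column heights now [0 5 5 5 2 0], max=5
Drop 4: Z rot2 at col 3 lands with bottom-row=4; cleared 0 line(s) (total 0); column heights now [0 5 5 6 6 5], max=6
Drop 5: T rot1 at col 0 lands with bottom-row=4; cleared 1 line(s) (total 1); column heights now [6 5 4 5 5 0], max=6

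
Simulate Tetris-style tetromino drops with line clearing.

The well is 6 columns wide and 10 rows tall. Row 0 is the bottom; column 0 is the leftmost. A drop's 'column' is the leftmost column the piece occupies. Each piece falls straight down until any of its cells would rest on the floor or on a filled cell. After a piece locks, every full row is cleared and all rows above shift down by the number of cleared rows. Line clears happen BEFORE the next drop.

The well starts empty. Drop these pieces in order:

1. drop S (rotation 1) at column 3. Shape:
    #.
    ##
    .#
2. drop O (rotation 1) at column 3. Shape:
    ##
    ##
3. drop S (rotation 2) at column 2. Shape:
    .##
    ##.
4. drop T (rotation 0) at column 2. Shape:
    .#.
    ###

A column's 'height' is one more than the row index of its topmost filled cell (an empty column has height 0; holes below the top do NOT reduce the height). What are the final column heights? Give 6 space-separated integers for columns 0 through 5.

Answer: 0 0 8 9 8 0

Derivation:
Drop 1: S rot1 at col 3 lands with bottom-row=0; cleared 0 line(s) (total 0); column heights now [0 0 0 3 2 0], max=3
Drop 2: O rot1 at col 3 lands with bottom-row=3; cleared 0 line(s) (total 0); column heights now [0 0 0 5 5 0], max=5
Drop 3: S rot2 at col 2 lands with bottom-row=5; cleared 0 line(s) (total 0); column heights now [0 0 6 7 7 0], max=7
Drop 4: T rot0 at col 2 lands with bottom-row=7; cleared 0 line(s) (total 0); column heights now [0 0 8 9 8 0], max=9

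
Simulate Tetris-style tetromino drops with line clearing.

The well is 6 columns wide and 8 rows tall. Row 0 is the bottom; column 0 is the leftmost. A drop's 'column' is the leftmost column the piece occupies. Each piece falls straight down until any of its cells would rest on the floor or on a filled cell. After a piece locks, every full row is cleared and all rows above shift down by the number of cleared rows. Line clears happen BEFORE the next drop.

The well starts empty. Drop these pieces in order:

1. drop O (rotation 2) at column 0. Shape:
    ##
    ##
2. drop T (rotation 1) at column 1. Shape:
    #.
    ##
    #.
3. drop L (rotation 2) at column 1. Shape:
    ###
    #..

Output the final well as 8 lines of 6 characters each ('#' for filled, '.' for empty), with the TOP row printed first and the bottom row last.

Drop 1: O rot2 at col 0 lands with bottom-row=0; cleared 0 line(s) (total 0); column heights now [2 2 0 0 0 0], max=2
Drop 2: T rot1 at col 1 lands with bottom-row=2; cleared 0 line(s) (total 0); column heights now [2 5 4 0 0 0], max=5
Drop 3: L rot2 at col 1 lands with bottom-row=5; cleared 0 line(s) (total 0); column heights now [2 7 7 7 0 0], max=7

Answer: ......
.###..
.#....
.#....
.##...
.#....
##....
##....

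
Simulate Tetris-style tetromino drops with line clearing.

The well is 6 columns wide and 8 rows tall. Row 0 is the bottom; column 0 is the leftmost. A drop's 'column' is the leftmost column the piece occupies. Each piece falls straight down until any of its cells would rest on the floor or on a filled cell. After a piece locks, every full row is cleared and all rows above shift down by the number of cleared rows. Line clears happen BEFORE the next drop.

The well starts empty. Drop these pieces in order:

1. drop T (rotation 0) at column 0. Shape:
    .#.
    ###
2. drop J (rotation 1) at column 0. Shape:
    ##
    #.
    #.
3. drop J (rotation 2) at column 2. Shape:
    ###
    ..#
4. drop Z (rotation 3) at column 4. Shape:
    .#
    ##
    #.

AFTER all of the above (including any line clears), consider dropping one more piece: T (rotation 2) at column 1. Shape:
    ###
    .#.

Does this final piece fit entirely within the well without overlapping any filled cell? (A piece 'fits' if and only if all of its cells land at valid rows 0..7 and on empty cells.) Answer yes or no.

Drop 1: T rot0 at col 0 lands with bottom-row=0; cleared 0 line(s) (total 0); column heights now [1 2 1 0 0 0], max=2
Drop 2: J rot1 at col 0 lands with bottom-row=1; cleared 0 line(s) (total 0); column heights now [4 4 1 0 0 0], max=4
Drop 3: J rot2 at col 2 lands with bottom-row=0; cleared 0 line(s) (total 0); column heights now [4 4 2 2 2 0], max=4
Drop 4: Z rot3 at col 4 lands with bottom-row=2; cleared 0 line(s) (total 0); column heights now [4 4 2 2 4 5], max=5
Test piece T rot2 at col 1 (width 3): heights before test = [4 4 2 2 4 5]; fits = True

Answer: yes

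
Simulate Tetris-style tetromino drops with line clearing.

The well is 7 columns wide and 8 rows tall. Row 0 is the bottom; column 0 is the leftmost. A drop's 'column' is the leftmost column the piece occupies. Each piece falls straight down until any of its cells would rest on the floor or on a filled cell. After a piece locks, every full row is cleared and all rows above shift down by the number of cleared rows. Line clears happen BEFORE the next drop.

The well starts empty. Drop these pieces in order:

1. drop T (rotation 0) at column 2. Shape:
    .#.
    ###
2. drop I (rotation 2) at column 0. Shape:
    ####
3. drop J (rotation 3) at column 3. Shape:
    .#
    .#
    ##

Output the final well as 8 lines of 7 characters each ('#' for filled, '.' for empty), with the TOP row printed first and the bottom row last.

Answer: .......
.......
....#..
....#..
...##..
####...
...#...
..###..

Derivation:
Drop 1: T rot0 at col 2 lands with bottom-row=0; cleared 0 line(s) (total 0); column heights now [0 0 1 2 1 0 0], max=2
Drop 2: I rot2 at col 0 lands with bottom-row=2; cleared 0 line(s) (total 0); column heights now [3 3 3 3 1 0 0], max=3
Drop 3: J rot3 at col 3 lands with bottom-row=3; cleared 0 line(s) (total 0); column heights now [3 3 3 4 6 0 0], max=6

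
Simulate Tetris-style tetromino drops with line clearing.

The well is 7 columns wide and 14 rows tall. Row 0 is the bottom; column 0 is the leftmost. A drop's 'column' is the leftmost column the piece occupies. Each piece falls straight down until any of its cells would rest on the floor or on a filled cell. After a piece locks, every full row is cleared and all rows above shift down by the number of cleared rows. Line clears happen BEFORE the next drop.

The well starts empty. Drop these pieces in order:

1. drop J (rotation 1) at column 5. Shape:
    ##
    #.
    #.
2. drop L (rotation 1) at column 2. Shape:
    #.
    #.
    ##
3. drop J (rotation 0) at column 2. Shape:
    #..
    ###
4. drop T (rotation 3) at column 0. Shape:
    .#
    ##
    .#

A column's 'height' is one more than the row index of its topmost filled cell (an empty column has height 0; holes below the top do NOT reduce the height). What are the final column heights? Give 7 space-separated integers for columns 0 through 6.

Drop 1: J rot1 at col 5 lands with bottom-row=0; cleared 0 line(s) (total 0); column heights now [0 0 0 0 0 3 3], max=3
Drop 2: L rot1 at col 2 lands with bottom-row=0; cleared 0 line(s) (total 0); column heights now [0 0 3 1 0 3 3], max=3
Drop 3: J rot0 at col 2 lands with bottom-row=3; cleared 0 line(s) (total 0); column heights now [0 0 5 4 4 3 3], max=5
Drop 4: T rot3 at col 0 lands with bottom-row=0; cleared 0 line(s) (total 0); column heights now [2 3 5 4 4 3 3], max=5

Answer: 2 3 5 4 4 3 3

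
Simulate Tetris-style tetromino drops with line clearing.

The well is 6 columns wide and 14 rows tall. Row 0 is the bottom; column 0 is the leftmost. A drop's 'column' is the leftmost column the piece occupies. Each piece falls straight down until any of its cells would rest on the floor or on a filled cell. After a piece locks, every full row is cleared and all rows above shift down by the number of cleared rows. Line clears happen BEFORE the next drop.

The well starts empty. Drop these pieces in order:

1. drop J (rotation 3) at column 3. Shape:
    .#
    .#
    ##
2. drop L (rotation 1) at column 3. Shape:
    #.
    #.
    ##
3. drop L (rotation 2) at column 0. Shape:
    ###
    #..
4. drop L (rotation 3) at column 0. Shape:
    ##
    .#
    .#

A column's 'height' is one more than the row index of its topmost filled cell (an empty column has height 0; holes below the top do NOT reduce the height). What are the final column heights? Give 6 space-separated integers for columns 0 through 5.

Answer: 5 5 2 6 4 0

Derivation:
Drop 1: J rot3 at col 3 lands with bottom-row=0; cleared 0 line(s) (total 0); column heights now [0 0 0 1 3 0], max=3
Drop 2: L rot1 at col 3 lands with bottom-row=3; cleared 0 line(s) (total 0); column heights now [0 0 0 6 4 0], max=6
Drop 3: L rot2 at col 0 lands with bottom-row=0; cleared 0 line(s) (total 0); column heights now [2 2 2 6 4 0], max=6
Drop 4: L rot3 at col 0 lands with bottom-row=2; cleared 0 line(s) (total 0); column heights now [5 5 2 6 4 0], max=6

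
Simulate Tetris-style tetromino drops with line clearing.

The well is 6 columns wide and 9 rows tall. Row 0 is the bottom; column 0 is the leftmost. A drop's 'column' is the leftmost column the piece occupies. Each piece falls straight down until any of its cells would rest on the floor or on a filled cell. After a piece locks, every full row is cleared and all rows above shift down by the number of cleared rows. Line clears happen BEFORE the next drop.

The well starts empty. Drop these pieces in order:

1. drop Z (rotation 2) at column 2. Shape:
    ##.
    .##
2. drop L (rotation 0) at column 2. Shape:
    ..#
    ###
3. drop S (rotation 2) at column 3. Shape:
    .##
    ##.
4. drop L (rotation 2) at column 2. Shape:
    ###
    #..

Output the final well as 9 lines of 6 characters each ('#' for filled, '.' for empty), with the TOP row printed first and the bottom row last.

Answer: ......
......
..###.
..#.##
...##.
....#.
..###.
..##..
...##.

Derivation:
Drop 1: Z rot2 at col 2 lands with bottom-row=0; cleared 0 line(s) (total 0); column heights now [0 0 2 2 1 0], max=2
Drop 2: L rot0 at col 2 lands with bottom-row=2; cleared 0 line(s) (total 0); column heights now [0 0 3 3 4 0], max=4
Drop 3: S rot2 at col 3 lands with bottom-row=4; cleared 0 line(s) (total 0); column heights now [0 0 3 5 6 6], max=6
Drop 4: L rot2 at col 2 lands with bottom-row=5; cleared 0 line(s) (total 0); column heights now [0 0 7 7 7 6], max=7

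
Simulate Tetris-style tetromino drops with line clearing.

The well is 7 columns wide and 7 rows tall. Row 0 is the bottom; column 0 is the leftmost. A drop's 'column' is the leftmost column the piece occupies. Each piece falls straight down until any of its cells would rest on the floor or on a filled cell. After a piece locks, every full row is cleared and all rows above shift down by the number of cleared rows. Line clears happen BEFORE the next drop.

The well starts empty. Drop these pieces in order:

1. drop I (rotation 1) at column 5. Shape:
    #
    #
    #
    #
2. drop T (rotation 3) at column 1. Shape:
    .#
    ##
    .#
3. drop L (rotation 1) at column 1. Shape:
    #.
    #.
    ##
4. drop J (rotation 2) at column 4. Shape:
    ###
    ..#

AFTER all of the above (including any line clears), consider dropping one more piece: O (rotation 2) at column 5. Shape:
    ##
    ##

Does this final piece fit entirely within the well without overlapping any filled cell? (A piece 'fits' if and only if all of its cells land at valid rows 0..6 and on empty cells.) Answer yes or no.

Drop 1: I rot1 at col 5 lands with bottom-row=0; cleared 0 line(s) (total 0); column heights now [0 0 0 0 0 4 0], max=4
Drop 2: T rot3 at col 1 lands with bottom-row=0; cleared 0 line(s) (total 0); column heights now [0 2 3 0 0 4 0], max=4
Drop 3: L rot1 at col 1 lands with bottom-row=3; cleared 0 line(s) (total 0); column heights now [0 6 4 0 0 4 0], max=6
Drop 4: J rot2 at col 4 lands with bottom-row=3; cleared 0 line(s) (total 0); column heights now [0 6 4 0 5 5 5], max=6
Test piece O rot2 at col 5 (width 2): heights before test = [0 6 4 0 5 5 5]; fits = True

Answer: yes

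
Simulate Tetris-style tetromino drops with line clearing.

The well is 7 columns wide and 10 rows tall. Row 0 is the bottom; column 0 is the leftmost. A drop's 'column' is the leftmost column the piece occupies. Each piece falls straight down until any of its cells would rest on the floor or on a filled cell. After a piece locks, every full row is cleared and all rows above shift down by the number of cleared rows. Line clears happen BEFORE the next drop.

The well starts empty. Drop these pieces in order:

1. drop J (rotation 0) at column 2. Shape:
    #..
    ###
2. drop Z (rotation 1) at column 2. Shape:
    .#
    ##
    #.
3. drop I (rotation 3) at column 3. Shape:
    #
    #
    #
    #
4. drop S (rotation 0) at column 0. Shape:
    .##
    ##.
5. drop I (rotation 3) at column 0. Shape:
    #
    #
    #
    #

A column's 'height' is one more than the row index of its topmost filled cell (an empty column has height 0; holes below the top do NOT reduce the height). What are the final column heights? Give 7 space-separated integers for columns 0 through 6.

Answer: 8 5 5 9 1 0 0

Derivation:
Drop 1: J rot0 at col 2 lands with bottom-row=0; cleared 0 line(s) (total 0); column heights now [0 0 2 1 1 0 0], max=2
Drop 2: Z rot1 at col 2 lands with bottom-row=2; cleared 0 line(s) (total 0); column heights now [0 0 4 5 1 0 0], max=5
Drop 3: I rot3 at col 3 lands with bottom-row=5; cleared 0 line(s) (total 0); column heights now [0 0 4 9 1 0 0], max=9
Drop 4: S rot0 at col 0 lands with bottom-row=3; cleared 0 line(s) (total 0); column heights now [4 5 5 9 1 0 0], max=9
Drop 5: I rot3 at col 0 lands with bottom-row=4; cleared 0 line(s) (total 0); column heights now [8 5 5 9 1 0 0], max=9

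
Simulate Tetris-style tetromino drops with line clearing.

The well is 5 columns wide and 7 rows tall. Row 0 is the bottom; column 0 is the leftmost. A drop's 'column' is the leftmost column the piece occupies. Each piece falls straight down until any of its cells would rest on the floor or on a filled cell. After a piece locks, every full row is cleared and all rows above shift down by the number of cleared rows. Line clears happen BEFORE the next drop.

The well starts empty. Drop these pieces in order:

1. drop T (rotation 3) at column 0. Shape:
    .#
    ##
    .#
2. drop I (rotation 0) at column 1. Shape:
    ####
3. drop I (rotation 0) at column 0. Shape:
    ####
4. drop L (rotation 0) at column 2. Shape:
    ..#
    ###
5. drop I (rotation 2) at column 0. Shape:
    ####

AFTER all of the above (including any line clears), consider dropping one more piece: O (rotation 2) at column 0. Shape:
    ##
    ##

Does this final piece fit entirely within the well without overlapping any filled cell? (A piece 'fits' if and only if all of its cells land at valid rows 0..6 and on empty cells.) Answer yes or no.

Drop 1: T rot3 at col 0 lands with bottom-row=0; cleared 0 line(s) (total 0); column heights now [2 3 0 0 0], max=3
Drop 2: I rot0 at col 1 lands with bottom-row=3; cleared 0 line(s) (total 0); column heights now [2 4 4 4 4], max=4
Drop 3: I rot0 at col 0 lands with bottom-row=4; cleared 0 line(s) (total 0); column heights now [5 5 5 5 4], max=5
Drop 4: L rot0 at col 2 lands with bottom-row=5; cleared 0 line(s) (total 0); column heights now [5 5 6 6 7], max=7
Drop 5: I rot2 at col 0 lands with bottom-row=6; cleared 1 line(s) (total 1); column heights now [5 5 6 6 6], max=6
Test piece O rot2 at col 0 (width 2): heights before test = [5 5 6 6 6]; fits = True

Answer: yes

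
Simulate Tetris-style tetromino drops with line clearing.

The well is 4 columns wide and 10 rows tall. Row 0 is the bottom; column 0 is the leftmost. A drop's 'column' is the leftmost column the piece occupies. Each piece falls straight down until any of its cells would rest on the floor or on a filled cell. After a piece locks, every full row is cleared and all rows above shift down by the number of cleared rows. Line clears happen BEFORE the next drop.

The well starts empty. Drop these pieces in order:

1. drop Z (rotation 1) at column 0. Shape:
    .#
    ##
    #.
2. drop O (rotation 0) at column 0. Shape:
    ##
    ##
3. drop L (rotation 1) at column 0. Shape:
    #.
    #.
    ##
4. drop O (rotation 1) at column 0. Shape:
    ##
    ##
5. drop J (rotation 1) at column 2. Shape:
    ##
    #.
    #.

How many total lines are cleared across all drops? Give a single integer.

Drop 1: Z rot1 at col 0 lands with bottom-row=0; cleared 0 line(s) (total 0); column heights now [2 3 0 0], max=3
Drop 2: O rot0 at col 0 lands with bottom-row=3; cleared 0 line(s) (total 0); column heights now [5 5 0 0], max=5
Drop 3: L rot1 at col 0 lands with bottom-row=5; cleared 0 line(s) (total 0); column heights now [8 6 0 0], max=8
Drop 4: O rot1 at col 0 lands with bottom-row=8; cleared 0 line(s) (total 0); column heights now [10 10 0 0], max=10
Drop 5: J rot1 at col 2 lands with bottom-row=0; cleared 0 line(s) (total 0); column heights now [10 10 3 3], max=10

Answer: 0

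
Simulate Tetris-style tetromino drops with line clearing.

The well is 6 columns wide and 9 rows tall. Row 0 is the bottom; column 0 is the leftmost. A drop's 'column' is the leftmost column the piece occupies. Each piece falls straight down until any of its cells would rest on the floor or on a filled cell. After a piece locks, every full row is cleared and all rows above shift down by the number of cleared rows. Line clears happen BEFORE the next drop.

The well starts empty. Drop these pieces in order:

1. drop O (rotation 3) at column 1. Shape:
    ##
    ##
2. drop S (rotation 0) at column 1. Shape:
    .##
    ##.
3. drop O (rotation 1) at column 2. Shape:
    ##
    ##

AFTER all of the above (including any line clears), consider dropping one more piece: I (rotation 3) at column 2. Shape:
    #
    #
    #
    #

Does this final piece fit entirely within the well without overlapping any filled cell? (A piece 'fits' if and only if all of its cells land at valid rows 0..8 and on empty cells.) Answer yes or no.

Answer: no

Derivation:
Drop 1: O rot3 at col 1 lands with bottom-row=0; cleared 0 line(s) (total 0); column heights now [0 2 2 0 0 0], max=2
Drop 2: S rot0 at col 1 lands with bottom-row=2; cleared 0 line(s) (total 0); column heights now [0 3 4 4 0 0], max=4
Drop 3: O rot1 at col 2 lands with bottom-row=4; cleared 0 line(s) (total 0); column heights now [0 3 6 6 0 0], max=6
Test piece I rot3 at col 2 (width 1): heights before test = [0 3 6 6 0 0]; fits = False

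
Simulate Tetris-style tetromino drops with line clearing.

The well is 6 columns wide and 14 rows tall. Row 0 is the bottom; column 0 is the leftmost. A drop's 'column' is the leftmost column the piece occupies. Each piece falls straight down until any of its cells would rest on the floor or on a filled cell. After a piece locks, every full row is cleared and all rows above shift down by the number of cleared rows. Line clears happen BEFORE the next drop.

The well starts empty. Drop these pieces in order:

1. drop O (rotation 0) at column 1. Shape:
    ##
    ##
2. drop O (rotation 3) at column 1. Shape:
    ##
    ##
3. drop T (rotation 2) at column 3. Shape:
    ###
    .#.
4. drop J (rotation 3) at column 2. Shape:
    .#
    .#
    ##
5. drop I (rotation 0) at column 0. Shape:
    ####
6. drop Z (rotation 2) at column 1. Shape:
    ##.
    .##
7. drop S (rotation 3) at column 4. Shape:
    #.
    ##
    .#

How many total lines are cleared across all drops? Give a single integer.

Answer: 0

Derivation:
Drop 1: O rot0 at col 1 lands with bottom-row=0; cleared 0 line(s) (total 0); column heights now [0 2 2 0 0 0], max=2
Drop 2: O rot3 at col 1 lands with bottom-row=2; cleared 0 line(s) (total 0); column heights now [0 4 4 0 0 0], max=4
Drop 3: T rot2 at col 3 lands with bottom-row=0; cleared 0 line(s) (total 0); column heights now [0 4 4 2 2 2], max=4
Drop 4: J rot3 at col 2 lands with bottom-row=4; cleared 0 line(s) (total 0); column heights now [0 4 5 7 2 2], max=7
Drop 5: I rot0 at col 0 lands with bottom-row=7; cleared 0 line(s) (total 0); column heights now [8 8 8 8 2 2], max=8
Drop 6: Z rot2 at col 1 lands with bottom-row=8; cleared 0 line(s) (total 0); column heights now [8 10 10 9 2 2], max=10
Drop 7: S rot3 at col 4 lands with bottom-row=2; cleared 0 line(s) (total 0); column heights now [8 10 10 9 5 4], max=10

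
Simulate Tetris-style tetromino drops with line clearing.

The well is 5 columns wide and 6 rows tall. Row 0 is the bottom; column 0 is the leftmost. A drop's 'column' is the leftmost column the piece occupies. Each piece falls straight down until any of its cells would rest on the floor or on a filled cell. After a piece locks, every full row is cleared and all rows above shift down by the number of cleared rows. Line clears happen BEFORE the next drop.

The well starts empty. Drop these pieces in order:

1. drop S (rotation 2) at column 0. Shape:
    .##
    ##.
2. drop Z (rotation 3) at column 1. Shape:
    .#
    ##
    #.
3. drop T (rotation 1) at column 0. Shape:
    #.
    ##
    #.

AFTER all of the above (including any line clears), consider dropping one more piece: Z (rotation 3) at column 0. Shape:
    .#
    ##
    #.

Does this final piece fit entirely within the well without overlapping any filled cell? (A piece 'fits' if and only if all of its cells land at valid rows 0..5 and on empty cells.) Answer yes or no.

Answer: no

Derivation:
Drop 1: S rot2 at col 0 lands with bottom-row=0; cleared 0 line(s) (total 0); column heights now [1 2 2 0 0], max=2
Drop 2: Z rot3 at col 1 lands with bottom-row=2; cleared 0 line(s) (total 0); column heights now [1 4 5 0 0], max=5
Drop 3: T rot1 at col 0 lands with bottom-row=3; cleared 0 line(s) (total 0); column heights now [6 5 5 0 0], max=6
Test piece Z rot3 at col 0 (width 2): heights before test = [6 5 5 0 0]; fits = False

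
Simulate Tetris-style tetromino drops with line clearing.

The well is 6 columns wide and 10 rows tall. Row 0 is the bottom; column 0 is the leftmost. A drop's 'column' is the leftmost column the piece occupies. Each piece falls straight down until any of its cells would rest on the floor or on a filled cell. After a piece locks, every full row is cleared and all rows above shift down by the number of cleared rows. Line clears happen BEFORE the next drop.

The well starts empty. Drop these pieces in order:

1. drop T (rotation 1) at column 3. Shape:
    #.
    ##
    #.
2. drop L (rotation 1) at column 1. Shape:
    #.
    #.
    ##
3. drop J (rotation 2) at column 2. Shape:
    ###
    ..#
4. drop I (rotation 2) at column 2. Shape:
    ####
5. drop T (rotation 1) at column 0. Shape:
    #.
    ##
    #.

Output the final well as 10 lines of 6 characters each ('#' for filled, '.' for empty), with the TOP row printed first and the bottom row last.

Drop 1: T rot1 at col 3 lands with bottom-row=0; cleared 0 line(s) (total 0); column heights now [0 0 0 3 2 0], max=3
Drop 2: L rot1 at col 1 lands with bottom-row=0; cleared 0 line(s) (total 0); column heights now [0 3 1 3 2 0], max=3
Drop 3: J rot2 at col 2 lands with bottom-row=2; cleared 0 line(s) (total 0); column heights now [0 3 4 4 4 0], max=4
Drop 4: I rot2 at col 2 lands with bottom-row=4; cleared 0 line(s) (total 0); column heights now [0 3 5 5 5 5], max=5
Drop 5: T rot1 at col 0 lands with bottom-row=2; cleared 0 line(s) (total 0); column heights now [5 4 5 5 5 5], max=5

Answer: ......
......
......
......
......
#.####
#####.
##.##.
.#.##.
.###..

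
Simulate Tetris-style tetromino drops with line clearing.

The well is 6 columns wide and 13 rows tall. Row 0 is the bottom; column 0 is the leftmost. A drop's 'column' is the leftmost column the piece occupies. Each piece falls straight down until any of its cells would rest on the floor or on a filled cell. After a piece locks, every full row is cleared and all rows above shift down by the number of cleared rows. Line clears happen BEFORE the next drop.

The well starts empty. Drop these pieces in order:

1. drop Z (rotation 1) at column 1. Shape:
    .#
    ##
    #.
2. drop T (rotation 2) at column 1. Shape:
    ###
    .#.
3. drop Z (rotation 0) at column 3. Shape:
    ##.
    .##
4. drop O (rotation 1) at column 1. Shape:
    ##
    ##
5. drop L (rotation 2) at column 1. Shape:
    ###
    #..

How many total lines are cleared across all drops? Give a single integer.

Answer: 0

Derivation:
Drop 1: Z rot1 at col 1 lands with bottom-row=0; cleared 0 line(s) (total 0); column heights now [0 2 3 0 0 0], max=3
Drop 2: T rot2 at col 1 lands with bottom-row=3; cleared 0 line(s) (total 0); column heights now [0 5 5 5 0 0], max=5
Drop 3: Z rot0 at col 3 lands with bottom-row=4; cleared 0 line(s) (total 0); column heights now [0 5 5 6 6 5], max=6
Drop 4: O rot1 at col 1 lands with bottom-row=5; cleared 0 line(s) (total 0); column heights now [0 7 7 6 6 5], max=7
Drop 5: L rot2 at col 1 lands with bottom-row=7; cleared 0 line(s) (total 0); column heights now [0 9 9 9 6 5], max=9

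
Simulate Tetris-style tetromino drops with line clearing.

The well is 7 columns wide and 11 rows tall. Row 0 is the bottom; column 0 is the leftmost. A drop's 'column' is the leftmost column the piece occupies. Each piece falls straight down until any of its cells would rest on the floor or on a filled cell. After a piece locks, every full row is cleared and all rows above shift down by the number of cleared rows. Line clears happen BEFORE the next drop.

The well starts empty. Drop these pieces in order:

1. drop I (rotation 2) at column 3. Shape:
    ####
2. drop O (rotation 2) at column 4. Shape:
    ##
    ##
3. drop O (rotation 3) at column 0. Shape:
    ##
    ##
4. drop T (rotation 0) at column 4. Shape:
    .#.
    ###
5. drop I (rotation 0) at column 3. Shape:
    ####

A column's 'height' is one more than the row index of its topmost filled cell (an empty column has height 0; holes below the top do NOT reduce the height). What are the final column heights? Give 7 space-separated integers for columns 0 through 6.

Answer: 2 2 0 6 6 6 6

Derivation:
Drop 1: I rot2 at col 3 lands with bottom-row=0; cleared 0 line(s) (total 0); column heights now [0 0 0 1 1 1 1], max=1
Drop 2: O rot2 at col 4 lands with bottom-row=1; cleared 0 line(s) (total 0); column heights now [0 0 0 1 3 3 1], max=3
Drop 3: O rot3 at col 0 lands with bottom-row=0; cleared 0 line(s) (total 0); column heights now [2 2 0 1 3 3 1], max=3
Drop 4: T rot0 at col 4 lands with bottom-row=3; cleared 0 line(s) (total 0); column heights now [2 2 0 1 4 5 4], max=5
Drop 5: I rot0 at col 3 lands with bottom-row=5; cleared 0 line(s) (total 0); column heights now [2 2 0 6 6 6 6], max=6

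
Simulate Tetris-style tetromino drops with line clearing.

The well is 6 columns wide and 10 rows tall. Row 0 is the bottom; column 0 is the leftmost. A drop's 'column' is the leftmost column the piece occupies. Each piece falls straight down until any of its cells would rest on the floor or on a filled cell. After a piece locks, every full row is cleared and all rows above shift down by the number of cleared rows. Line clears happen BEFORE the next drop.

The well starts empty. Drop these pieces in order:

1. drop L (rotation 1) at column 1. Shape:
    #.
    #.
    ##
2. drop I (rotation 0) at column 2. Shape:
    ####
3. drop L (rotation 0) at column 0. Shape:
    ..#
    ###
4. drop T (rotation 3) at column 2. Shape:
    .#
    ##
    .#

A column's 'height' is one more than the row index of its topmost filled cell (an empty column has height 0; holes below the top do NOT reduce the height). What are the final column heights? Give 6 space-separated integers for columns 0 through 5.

Drop 1: L rot1 at col 1 lands with bottom-row=0; cleared 0 line(s) (total 0); column heights now [0 3 1 0 0 0], max=3
Drop 2: I rot0 at col 2 lands with bottom-row=1; cleared 0 line(s) (total 0); column heights now [0 3 2 2 2 2], max=3
Drop 3: L rot0 at col 0 lands with bottom-row=3; cleared 0 line(s) (total 0); column heights now [4 4 5 2 2 2], max=5
Drop 4: T rot3 at col 2 lands with bottom-row=4; cleared 0 line(s) (total 0); column heights now [4 4 6 7 2 2], max=7

Answer: 4 4 6 7 2 2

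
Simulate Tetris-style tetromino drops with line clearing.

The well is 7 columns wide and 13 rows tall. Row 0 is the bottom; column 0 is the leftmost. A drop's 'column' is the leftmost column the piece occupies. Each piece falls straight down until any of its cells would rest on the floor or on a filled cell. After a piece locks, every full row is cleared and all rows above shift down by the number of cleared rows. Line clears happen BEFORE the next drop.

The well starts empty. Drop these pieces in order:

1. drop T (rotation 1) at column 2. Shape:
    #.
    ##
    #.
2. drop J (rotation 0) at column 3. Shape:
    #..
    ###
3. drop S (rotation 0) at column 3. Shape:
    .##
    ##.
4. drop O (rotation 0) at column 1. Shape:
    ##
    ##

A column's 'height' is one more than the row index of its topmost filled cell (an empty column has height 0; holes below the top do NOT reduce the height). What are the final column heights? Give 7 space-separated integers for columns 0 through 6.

Answer: 0 5 5 5 6 6 0

Derivation:
Drop 1: T rot1 at col 2 lands with bottom-row=0; cleared 0 line(s) (total 0); column heights now [0 0 3 2 0 0 0], max=3
Drop 2: J rot0 at col 3 lands with bottom-row=2; cleared 0 line(s) (total 0); column heights now [0 0 3 4 3 3 0], max=4
Drop 3: S rot0 at col 3 lands with bottom-row=4; cleared 0 line(s) (total 0); column heights now [0 0 3 5 6 6 0], max=6
Drop 4: O rot0 at col 1 lands with bottom-row=3; cleared 0 line(s) (total 0); column heights now [0 5 5 5 6 6 0], max=6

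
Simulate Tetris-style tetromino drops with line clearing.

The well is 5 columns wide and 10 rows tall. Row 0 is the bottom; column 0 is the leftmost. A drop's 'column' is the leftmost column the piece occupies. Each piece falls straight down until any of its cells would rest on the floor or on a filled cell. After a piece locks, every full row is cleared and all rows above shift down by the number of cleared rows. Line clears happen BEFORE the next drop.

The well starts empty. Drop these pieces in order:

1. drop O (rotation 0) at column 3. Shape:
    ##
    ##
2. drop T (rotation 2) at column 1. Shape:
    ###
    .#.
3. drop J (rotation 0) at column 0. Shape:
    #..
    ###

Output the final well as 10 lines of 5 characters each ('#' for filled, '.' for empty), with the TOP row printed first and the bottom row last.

Answer: .....
.....
.....
.....
.....
#....
###..
.###.
..###
...##

Derivation:
Drop 1: O rot0 at col 3 lands with bottom-row=0; cleared 0 line(s) (total 0); column heights now [0 0 0 2 2], max=2
Drop 2: T rot2 at col 1 lands with bottom-row=1; cleared 0 line(s) (total 0); column heights now [0 3 3 3 2], max=3
Drop 3: J rot0 at col 0 lands with bottom-row=3; cleared 0 line(s) (total 0); column heights now [5 4 4 3 2], max=5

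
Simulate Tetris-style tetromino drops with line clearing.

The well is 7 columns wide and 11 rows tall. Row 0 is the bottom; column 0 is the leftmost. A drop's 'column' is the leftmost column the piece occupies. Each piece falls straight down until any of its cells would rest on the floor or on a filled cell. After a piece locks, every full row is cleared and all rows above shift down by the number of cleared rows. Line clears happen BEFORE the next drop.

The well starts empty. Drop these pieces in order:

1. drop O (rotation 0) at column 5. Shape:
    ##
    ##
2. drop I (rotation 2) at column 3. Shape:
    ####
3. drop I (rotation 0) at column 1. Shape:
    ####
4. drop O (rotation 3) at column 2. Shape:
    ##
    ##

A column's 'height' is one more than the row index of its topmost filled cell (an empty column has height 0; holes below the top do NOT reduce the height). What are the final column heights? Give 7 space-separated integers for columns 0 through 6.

Drop 1: O rot0 at col 5 lands with bottom-row=0; cleared 0 line(s) (total 0); column heights now [0 0 0 0 0 2 2], max=2
Drop 2: I rot2 at col 3 lands with bottom-row=2; cleared 0 line(s) (total 0); column heights now [0 0 0 3 3 3 3], max=3
Drop 3: I rot0 at col 1 lands with bottom-row=3; cleared 0 line(s) (total 0); column heights now [0 4 4 4 4 3 3], max=4
Drop 4: O rot3 at col 2 lands with bottom-row=4; cleared 0 line(s) (total 0); column heights now [0 4 6 6 4 3 3], max=6

Answer: 0 4 6 6 4 3 3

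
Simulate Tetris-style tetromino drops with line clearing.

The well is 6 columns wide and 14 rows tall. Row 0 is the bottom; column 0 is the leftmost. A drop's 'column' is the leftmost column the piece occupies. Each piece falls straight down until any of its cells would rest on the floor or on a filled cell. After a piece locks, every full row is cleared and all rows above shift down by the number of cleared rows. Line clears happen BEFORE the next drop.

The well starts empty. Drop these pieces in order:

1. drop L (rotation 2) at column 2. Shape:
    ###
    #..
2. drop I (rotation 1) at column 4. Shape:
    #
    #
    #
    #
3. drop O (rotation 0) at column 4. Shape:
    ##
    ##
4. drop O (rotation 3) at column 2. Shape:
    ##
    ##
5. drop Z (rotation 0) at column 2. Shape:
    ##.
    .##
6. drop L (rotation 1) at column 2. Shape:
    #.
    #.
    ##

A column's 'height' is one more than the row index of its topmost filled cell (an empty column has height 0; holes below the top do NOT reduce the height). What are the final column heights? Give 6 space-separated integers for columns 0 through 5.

Answer: 0 0 13 11 9 8

Derivation:
Drop 1: L rot2 at col 2 lands with bottom-row=0; cleared 0 line(s) (total 0); column heights now [0 0 2 2 2 0], max=2
Drop 2: I rot1 at col 4 lands with bottom-row=2; cleared 0 line(s) (total 0); column heights now [0 0 2 2 6 0], max=6
Drop 3: O rot0 at col 4 lands with bottom-row=6; cleared 0 line(s) (total 0); column heights now [0 0 2 2 8 8], max=8
Drop 4: O rot3 at col 2 lands with bottom-row=2; cleared 0 line(s) (total 0); column heights now [0 0 4 4 8 8], max=8
Drop 5: Z rot0 at col 2 lands with bottom-row=8; cleared 0 line(s) (total 0); column heights now [0 0 10 10 9 8], max=10
Drop 6: L rot1 at col 2 lands with bottom-row=10; cleared 0 line(s) (total 0); column heights now [0 0 13 11 9 8], max=13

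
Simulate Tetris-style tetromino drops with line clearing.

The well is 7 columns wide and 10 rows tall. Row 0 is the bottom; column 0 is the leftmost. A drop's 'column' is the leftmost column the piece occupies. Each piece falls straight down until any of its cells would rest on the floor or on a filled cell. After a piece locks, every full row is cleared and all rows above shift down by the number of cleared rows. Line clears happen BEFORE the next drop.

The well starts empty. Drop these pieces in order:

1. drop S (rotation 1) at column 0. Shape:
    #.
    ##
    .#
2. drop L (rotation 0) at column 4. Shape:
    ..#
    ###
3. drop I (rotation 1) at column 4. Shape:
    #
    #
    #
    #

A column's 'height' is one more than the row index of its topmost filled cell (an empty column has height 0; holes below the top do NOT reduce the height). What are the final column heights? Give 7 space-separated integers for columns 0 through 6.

Answer: 3 2 0 0 5 1 2

Derivation:
Drop 1: S rot1 at col 0 lands with bottom-row=0; cleared 0 line(s) (total 0); column heights now [3 2 0 0 0 0 0], max=3
Drop 2: L rot0 at col 4 lands with bottom-row=0; cleared 0 line(s) (total 0); column heights now [3 2 0 0 1 1 2], max=3
Drop 3: I rot1 at col 4 lands with bottom-row=1; cleared 0 line(s) (total 0); column heights now [3 2 0 0 5 1 2], max=5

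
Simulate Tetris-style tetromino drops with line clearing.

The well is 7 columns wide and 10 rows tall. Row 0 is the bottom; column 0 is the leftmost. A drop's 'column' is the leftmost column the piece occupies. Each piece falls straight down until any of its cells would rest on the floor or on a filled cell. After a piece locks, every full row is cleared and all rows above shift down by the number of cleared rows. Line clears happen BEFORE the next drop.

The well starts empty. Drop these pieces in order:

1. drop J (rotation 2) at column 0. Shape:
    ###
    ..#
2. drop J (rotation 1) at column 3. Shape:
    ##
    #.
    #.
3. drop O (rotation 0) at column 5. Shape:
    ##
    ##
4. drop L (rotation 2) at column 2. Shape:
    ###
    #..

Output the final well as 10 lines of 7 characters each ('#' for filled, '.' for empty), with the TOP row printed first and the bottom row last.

Answer: .......
.......
.......
.......
.......
.......
..###..
..###..
####.##
..##.##

Derivation:
Drop 1: J rot2 at col 0 lands with bottom-row=0; cleared 0 line(s) (total 0); column heights now [2 2 2 0 0 0 0], max=2
Drop 2: J rot1 at col 3 lands with bottom-row=0; cleared 0 line(s) (total 0); column heights now [2 2 2 3 3 0 0], max=3
Drop 3: O rot0 at col 5 lands with bottom-row=0; cleared 0 line(s) (total 0); column heights now [2 2 2 3 3 2 2], max=3
Drop 4: L rot2 at col 2 lands with bottom-row=2; cleared 0 line(s) (total 0); column heights now [2 2 4 4 4 2 2], max=4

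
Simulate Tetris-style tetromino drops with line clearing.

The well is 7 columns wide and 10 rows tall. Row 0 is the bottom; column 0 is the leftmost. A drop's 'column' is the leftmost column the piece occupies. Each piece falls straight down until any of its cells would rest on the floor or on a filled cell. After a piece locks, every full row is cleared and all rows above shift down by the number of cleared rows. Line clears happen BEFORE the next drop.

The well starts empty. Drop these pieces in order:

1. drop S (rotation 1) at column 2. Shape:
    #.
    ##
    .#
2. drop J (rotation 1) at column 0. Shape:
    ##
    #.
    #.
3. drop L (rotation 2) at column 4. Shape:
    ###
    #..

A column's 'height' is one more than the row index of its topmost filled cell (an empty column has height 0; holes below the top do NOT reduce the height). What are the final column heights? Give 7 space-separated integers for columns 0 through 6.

Drop 1: S rot1 at col 2 lands with bottom-row=0; cleared 0 line(s) (total 0); column heights now [0 0 3 2 0 0 0], max=3
Drop 2: J rot1 at col 0 lands with bottom-row=0; cleared 0 line(s) (total 0); column heights now [3 3 3 2 0 0 0], max=3
Drop 3: L rot2 at col 4 lands with bottom-row=0; cleared 0 line(s) (total 0); column heights now [3 3 3 2 2 2 2], max=3

Answer: 3 3 3 2 2 2 2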